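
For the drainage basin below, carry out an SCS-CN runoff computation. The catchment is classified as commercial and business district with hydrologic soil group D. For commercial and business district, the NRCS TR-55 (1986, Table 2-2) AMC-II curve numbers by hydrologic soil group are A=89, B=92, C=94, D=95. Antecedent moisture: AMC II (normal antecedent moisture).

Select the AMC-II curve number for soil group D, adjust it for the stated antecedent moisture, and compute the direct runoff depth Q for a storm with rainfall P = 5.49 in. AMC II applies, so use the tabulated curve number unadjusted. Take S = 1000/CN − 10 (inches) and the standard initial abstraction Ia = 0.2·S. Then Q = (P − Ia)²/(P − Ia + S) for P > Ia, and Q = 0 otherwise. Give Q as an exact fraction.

Q = 104673361/21338900 in ≈ 4.905 in

NRCS table: commercial and business district, soil group D → CN(II) = 95
AMC II — tabulated CN = 95 applies directly.
S = 1000/95 − 10 = 10/19 in ≈ 0.526 in
Ia = 0.2·(10/19) = 2/19 in ≈ 0.105 in
P − Ia = 5.490 − 0.105 = 10231/1900 ≈ 5.385 in (> 0, runoff occurs)
Q: (10231/1900)² ÷ (11231/1900) = 104673361/21338900 in (≈ 4.905 in)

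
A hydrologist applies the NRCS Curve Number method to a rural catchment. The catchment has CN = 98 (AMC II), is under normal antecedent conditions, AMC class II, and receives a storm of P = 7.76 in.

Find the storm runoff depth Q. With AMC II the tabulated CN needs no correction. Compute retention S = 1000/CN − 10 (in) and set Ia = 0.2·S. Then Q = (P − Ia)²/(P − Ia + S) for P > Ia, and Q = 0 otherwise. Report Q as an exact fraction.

Q = 44707968/5944925 in ≈ 7.520 in

CN(II) = 98; AMC II needs no correction.
Max retention: S = 1000/98 − 10 = 10/49 in (≈ 0.204 in)
Initial abstraction Ia = S/5 = (10/49)/5 = 2/49 ≈ 0.041 in
Since P=7.760 > Ia=0.041: effective rainfall P−Ia = 9456/1225 in
Runoff Q = (P−Ia)²/(P−Ia+S) = (7.719)²/(7.719+0.204) = 44707968/5944925 ≈ 7.520 in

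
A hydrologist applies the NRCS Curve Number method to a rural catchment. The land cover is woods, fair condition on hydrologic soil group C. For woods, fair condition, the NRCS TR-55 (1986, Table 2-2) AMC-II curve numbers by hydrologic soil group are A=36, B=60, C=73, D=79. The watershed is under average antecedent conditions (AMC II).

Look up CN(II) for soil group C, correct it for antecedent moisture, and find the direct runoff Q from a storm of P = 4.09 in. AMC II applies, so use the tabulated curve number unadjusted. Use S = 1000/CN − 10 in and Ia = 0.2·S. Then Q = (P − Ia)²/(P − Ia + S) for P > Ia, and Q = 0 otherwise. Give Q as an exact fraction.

NRCS table: woods, fair condition, soil group C → CN(II) = 73
AMC II — tabulated CN = 73 applies directly.
S = 1000/73 − 10 = 270/73 in ≈ 3.699 in
Ia = 0.2S: 0.2·3.699 = 0.740 in (exactly 54/73)
Excess rainfall: 4.090 − 0.740 = 3.350 in; P > Ia so Q > 0
Q = (24457/7300)²/((24457/7300) + 270/73) = (598144849/53290000)/(51457/7300) = 598144849/375636100 in ≈ 1.592 in

Q = 598144849/375636100 in ≈ 1.592 in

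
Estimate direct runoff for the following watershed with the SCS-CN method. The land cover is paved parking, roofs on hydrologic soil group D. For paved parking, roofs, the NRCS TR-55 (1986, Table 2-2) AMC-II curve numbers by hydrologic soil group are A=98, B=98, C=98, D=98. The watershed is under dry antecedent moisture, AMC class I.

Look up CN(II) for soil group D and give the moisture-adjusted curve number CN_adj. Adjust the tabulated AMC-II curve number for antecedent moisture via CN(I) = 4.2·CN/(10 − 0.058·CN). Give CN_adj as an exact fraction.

CN_adj = 102900/1079 ≈ 95.366

NRCS table: paved parking, roofs, soil group D → CN(II) = 98
Dry (AMC I): CN(I) = 4.2·98/(10 − 0.058·98) = (2058/5)/(1079/250) = 102900/1079 ≈ 95.366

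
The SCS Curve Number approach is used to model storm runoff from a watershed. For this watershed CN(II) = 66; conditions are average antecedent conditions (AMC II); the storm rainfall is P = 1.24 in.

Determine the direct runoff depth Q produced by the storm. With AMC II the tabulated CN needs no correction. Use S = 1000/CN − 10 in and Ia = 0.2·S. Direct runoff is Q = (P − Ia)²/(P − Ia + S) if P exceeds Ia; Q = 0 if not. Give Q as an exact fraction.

Q = 29929/3648975 in ≈ 0.008 in

Average conditions: CN = 66 (no AMC adjustment).
Max retention: S = 1000/66 − 10 = 170/33 in (≈ 5.152 in)
Ia = 0.2S: 0.2·5.152 = 1.030 in (exactly 34/33)
P − Ia = 1.240 − 1.030 = 173/825 ≈ 0.210 in (> 0, runoff occurs)
Runoff Q = (P−Ia)²/(P−Ia+S) = (0.210)²/(0.210+5.152) = 29929/3648975 ≈ 0.008 in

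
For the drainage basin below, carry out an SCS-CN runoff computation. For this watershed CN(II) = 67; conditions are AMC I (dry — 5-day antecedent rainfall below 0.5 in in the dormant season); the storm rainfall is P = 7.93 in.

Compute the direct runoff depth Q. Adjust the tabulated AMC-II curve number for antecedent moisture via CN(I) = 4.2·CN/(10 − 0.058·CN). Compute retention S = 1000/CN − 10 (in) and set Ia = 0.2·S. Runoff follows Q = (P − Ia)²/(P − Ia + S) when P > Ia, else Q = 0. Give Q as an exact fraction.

CN(I) from CN(II)=67: (4.2·67)/(10 − 0.058·67) = 46900/1019 ≈ 46.026
Retention S: 1000/CN − 10 with CN=46.026 → S = 5500/469 ≈ 11.727 in
Initial abstraction Ia = S/5 = (5500/469)/5 = 1100/469 ≈ 2.345 in
Excess rainfall: 7.930 − 2.345 = 5.585 in; P > Ia so Q > 0
Q = (261917/46900)²/((261917/46900) + 5500/469) = (68600514889/2199610000)/(811917/46900) = 68600514889/38078907300 in ≈ 1.802 in

Q = 68600514889/38078907300 in ≈ 1.802 in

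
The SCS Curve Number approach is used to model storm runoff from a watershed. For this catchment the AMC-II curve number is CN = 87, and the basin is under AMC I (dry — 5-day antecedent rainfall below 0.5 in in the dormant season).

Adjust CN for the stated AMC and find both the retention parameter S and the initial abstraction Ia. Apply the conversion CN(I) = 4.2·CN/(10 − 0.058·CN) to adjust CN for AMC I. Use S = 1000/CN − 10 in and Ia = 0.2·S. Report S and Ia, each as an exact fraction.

S = 6500/1827 in ≈ 3.558 in; Ia = 1300/1827 in ≈ 0.712 in

Dry (AMC I): CN(I) = 4.2·87/(10 − 0.058·87) = (1827/5)/(2477/500) = 182700/2477 ≈ 73.759
Retention S: 1000/CN − 10 with CN=73.759 → S = 6500/1827 ≈ 3.558 in
Ia = 0.2S: 0.2·3.558 = 0.712 in (exactly 1300/1827)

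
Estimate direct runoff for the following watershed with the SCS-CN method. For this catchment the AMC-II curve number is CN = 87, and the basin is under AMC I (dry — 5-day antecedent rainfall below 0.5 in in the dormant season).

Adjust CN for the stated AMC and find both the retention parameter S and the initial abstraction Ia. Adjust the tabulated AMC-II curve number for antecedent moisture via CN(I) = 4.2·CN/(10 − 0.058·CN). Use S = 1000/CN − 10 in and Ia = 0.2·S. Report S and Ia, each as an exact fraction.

S = 6500/1827 in ≈ 3.558 in; Ia = 1300/1827 in ≈ 0.712 in

CN(I) from CN(II)=87: (4.2·87)/(10 − 0.058·87) = 182700/2477 ≈ 73.759
Retention S: 1000/CN − 10 with CN=73.759 → S = 6500/1827 ≈ 3.558 in
Ia = 0.2·(6500/1827) = 1300/1827 in ≈ 0.712 in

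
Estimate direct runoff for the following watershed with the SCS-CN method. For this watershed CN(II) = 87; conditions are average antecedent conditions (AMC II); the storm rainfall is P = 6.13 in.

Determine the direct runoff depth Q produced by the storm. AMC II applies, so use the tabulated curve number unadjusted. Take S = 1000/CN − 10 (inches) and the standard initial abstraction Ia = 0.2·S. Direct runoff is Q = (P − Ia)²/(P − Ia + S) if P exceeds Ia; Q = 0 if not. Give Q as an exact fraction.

Average conditions: CN = 87 (no AMC adjustment).
Retention S: 1000/CN − 10 with CN=87.000 → S = 130/87 ≈ 1.494 in
Ia = 0.2S: 0.2·1.494 = 0.299 in (exactly 26/87)
Excess rainfall: 6.130 − 0.299 = 5.831 in; P > Ia so Q > 0
Q = (50731/8700)²/((50731/8700) + 130/87) = (2573634361/75690000)/(63731/8700) = 2573634361/554459700 in ≈ 4.642 in

Q = 2573634361/554459700 in ≈ 4.642 in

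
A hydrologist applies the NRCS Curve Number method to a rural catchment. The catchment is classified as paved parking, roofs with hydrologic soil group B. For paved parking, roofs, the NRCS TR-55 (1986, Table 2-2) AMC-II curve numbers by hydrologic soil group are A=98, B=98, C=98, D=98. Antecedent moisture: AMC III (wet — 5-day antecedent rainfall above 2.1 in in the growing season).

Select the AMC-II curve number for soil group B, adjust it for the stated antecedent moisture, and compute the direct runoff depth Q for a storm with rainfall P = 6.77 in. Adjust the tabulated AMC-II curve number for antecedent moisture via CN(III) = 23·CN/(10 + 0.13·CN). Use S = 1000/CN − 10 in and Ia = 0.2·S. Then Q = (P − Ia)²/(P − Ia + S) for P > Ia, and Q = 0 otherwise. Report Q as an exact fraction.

NRCS table: paved parking, roofs, soil group B → CN(II) = 98
Wet (AMC III): CN(III) = 23·98/(10 + 0.13·98) = 2254/(1137/50) = 112700/1137 ≈ 99.120
Retention S: 1000/CN − 10 with CN=99.120 → S = 100/1127 ≈ 0.089 in
Ia = 0.2·(100/1127) = 20/1127 in ≈ 0.018 in
P − Ia = 6.770 − 0.018 = 760979/112700 ≈ 6.752 in (> 0, runoff occurs)
Q = (760979/112700)²/((760979/112700) + 100/1127) = (579089038441/12701290000)/(770979/112700) = 579089038441/86889333300 in ≈ 6.665 in

Q = 579089038441/86889333300 in ≈ 6.665 in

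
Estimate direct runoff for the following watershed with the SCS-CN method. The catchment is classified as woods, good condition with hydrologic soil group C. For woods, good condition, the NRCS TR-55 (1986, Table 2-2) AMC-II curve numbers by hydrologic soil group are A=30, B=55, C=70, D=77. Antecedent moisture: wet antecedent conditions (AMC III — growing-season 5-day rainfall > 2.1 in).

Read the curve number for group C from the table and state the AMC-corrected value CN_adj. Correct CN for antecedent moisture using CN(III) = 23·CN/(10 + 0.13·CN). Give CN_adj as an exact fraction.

NRCS table: woods, good condition, soil group C → CN(II) = 70
Wet (AMC III): CN(III) = 23·70/(10 + 0.13·70) = 1610/(191/10) = 16100/191 ≈ 84.293

CN_adj = 16100/191 ≈ 84.293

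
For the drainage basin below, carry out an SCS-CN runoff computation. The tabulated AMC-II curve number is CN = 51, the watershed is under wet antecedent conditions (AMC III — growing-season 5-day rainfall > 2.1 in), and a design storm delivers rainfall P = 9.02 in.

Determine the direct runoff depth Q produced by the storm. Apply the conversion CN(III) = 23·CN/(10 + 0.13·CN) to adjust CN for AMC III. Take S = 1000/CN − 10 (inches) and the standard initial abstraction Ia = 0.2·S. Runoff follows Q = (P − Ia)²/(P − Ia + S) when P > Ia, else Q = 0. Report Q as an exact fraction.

Q = 230422080529/42522598950 in ≈ 5.419 in

CN(III) from CN(II)=51: (23·51)/(10 + 0.13·51) = 117300/1663 ≈ 70.535
Max retention: S = 1000/(117300/1663) − 10 = 4900/1173 in (≈ 4.177 in)
Ia = 0.2·(4900/1173) = 980/1173 in ≈ 0.835 in
P − Ia = 9.020 − 0.835 = 480023/58650 ≈ 8.185 in (> 0, runoff occurs)
Q: (480023/58650)² ÷ (725023/58650) = 230422080529/42522598950 in (≈ 5.419 in)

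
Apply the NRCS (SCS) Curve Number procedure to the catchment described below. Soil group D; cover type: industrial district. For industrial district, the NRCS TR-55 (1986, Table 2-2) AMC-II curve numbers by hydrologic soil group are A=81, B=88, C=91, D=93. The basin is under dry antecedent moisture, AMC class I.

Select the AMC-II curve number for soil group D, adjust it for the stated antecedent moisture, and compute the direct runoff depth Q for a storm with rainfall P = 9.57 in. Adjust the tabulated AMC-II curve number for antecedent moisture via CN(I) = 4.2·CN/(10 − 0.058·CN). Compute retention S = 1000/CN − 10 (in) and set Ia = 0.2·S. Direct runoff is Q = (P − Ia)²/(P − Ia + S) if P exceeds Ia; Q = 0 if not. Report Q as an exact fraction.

Q = 66050542009/8565383700 in ≈ 7.711 in

NRCS table: industrial district, soil group D → CN(II) = 93
Dry (AMC I): CN(I) = 4.2·93/(10 − 0.058·93) = (1953/5)/(2303/500) = 27900/329 ≈ 84.802
Retention S: 1000/CN − 10 with CN=84.802 → S = 500/279 ≈ 1.792 in
Initial abstraction Ia = S/5 = (500/279)/5 = 100/279 ≈ 0.358 in
Since P=9.570 > Ia=0.358: effective rainfall P−Ia = 257003/27900 in
Q: (257003/27900)² ÷ (307003/27900) = 66050542009/8565383700 in (≈ 7.711 in)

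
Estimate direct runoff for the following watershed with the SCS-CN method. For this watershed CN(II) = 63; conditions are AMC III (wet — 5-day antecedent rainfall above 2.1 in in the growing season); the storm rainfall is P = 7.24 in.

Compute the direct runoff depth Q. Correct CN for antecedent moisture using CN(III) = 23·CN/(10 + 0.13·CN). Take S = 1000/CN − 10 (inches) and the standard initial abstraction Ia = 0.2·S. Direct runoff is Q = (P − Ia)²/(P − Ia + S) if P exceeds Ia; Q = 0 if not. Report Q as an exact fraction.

Q = 59423325361/12181344525 in ≈ 4.878 in

Adjust CN=63 to AMC III: 23·63/(10 + 0.13·63) → 1449 ÷ (1819/100) = 144900/1819 ≈ 79.659
Retention S: 1000/CN − 10 with CN=79.659 → S = 3700/1449 ≈ 2.553 in
Ia = 0.2S: 0.2·2.553 = 0.511 in (exactly 740/1449)
Since P=7.240 > Ia=0.511: effective rainfall P−Ia = 243769/36225 in
Q: (243769/36225)² ÷ (336269/36225) = 59423325361/12181344525 in (≈ 4.878 in)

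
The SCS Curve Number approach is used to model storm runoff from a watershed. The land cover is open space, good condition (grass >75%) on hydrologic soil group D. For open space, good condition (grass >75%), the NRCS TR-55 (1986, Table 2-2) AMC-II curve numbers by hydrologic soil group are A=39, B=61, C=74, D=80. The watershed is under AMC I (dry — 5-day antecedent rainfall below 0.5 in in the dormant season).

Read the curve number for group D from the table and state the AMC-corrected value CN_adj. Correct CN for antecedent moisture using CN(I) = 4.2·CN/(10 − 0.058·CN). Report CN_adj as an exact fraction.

CN_adj = 4200/67 ≈ 62.687

NRCS table: open space, good condition (grass >75%), soil group D → CN(II) = 80
CN(I) from CN(II)=80: (4.2·80)/(10 − 0.058·80) = 4200/67 ≈ 62.687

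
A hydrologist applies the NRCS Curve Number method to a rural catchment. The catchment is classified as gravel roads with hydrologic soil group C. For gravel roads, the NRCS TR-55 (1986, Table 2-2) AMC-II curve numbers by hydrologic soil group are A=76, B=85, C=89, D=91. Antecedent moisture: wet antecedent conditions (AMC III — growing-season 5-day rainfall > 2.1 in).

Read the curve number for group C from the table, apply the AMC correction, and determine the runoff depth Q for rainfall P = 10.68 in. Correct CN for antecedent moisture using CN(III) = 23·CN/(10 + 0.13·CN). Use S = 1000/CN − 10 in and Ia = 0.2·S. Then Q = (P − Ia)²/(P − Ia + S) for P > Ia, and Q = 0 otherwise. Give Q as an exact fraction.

NRCS table: gravel roads, soil group C → CN(II) = 89
Adjust CN=89 to AMC III: 23·89/(10 + 0.13·89) → 2047 ÷ (2157/100) = 204700/2157 ≈ 94.900
S = 1000/(204700/2157) − 10 = 1100/2047 in ≈ 0.537 in
Initial abstraction Ia = S/5 = (1100/2047)/5 = 220/2047 ≈ 0.107 in
Excess rainfall: 10.680 − 0.107 = 10.573 in; P > Ia so Q > 0
Runoff Q = (P−Ia)²/(P−Ia+S) = (10.573)²/(10.573+0.537) = 292734020401/29095495075 ≈ 10.061 in

Q = 292734020401/29095495075 in ≈ 10.061 in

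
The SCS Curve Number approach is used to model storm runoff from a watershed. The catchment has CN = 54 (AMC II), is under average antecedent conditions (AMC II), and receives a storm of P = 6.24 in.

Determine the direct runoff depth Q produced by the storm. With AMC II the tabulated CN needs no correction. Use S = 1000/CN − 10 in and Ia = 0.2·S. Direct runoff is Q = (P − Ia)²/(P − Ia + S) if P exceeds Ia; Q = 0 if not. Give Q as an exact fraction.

AMC II — tabulated CN = 54 applies directly.
Max retention: S = 1000/54 − 10 = 230/27 in (≈ 8.519 in)
Ia = 0.2·(230/27) = 46/27 in ≈ 1.704 in
P − Ia = 6.240 − 1.704 = 3062/675 ≈ 4.536 in (> 0, runoff occurs)
Runoff Q = (P−Ia)²/(P−Ia+S) = (4.536)²/(4.536+8.519) = 2343961/1487025 ≈ 1.576 in

Q = 2343961/1487025 in ≈ 1.576 in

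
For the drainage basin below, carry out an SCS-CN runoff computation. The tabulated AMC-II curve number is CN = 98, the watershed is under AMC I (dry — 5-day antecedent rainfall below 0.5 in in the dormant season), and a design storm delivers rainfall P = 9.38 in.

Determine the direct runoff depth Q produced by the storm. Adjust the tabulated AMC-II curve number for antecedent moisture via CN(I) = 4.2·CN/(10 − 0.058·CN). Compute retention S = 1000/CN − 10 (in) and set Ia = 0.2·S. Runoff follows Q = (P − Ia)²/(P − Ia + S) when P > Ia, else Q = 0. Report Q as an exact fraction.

Q = 228102715201/25858821450 in ≈ 8.821 in

CN(I) from CN(II)=98: (4.2·98)/(10 − 0.058·98) = 102900/1079 ≈ 95.366
Retention S: 1000/CN − 10 with CN=95.366 → S = 500/1029 ≈ 0.486 in
Ia = 0.2·(500/1029) = 100/1029 in ≈ 0.097 in
Excess rainfall: 9.380 − 0.097 = 9.283 in; P > Ia so Q > 0
Runoff Q = (P−Ia)²/(P−Ia+S) = (9.283)²/(9.283+0.486) = 228102715201/25858821450 ≈ 8.821 in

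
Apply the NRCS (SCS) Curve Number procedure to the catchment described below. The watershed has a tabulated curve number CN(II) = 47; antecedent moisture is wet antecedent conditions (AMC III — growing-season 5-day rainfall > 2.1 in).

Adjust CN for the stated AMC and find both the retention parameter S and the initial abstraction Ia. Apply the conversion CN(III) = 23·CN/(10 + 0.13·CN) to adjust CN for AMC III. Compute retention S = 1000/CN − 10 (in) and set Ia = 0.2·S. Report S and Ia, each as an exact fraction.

CN(III) from CN(II)=47: (23·47)/(10 + 0.13·47) = 108100/1611 ≈ 67.101
Max retention: S = 1000/(108100/1611) − 10 = 5300/1081 in (≈ 4.903 in)
Initial abstraction Ia = S/5 = (5300/1081)/5 = 1060/1081 ≈ 0.981 in

S = 5300/1081 in ≈ 4.903 in; Ia = 1060/1081 in ≈ 0.981 in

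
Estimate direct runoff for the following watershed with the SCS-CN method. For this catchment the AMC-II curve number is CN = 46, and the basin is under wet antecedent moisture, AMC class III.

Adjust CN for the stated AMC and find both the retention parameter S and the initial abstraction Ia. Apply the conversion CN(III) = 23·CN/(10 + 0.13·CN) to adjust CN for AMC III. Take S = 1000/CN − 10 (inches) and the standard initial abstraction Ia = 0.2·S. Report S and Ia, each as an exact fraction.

S = 2700/529 in ≈ 5.104 in; Ia = 540/529 in ≈ 1.021 in

Adjust CN=46 to AMC III: 23·46/(10 + 0.13·46) → 1058 ÷ (799/50) = 52900/799 ≈ 66.208
Max retention: S = 1000/(52900/799) − 10 = 2700/529 in (≈ 5.104 in)
Ia = 0.2·(2700/529) = 540/529 in ≈ 1.021 in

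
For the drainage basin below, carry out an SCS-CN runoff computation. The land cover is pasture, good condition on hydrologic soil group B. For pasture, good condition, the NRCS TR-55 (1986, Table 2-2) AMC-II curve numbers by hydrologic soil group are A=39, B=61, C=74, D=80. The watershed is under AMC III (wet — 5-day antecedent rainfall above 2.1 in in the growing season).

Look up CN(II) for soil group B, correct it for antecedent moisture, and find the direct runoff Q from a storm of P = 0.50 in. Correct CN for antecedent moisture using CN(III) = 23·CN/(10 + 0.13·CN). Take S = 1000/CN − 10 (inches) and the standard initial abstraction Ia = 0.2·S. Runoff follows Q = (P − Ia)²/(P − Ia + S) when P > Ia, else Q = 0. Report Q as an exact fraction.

NRCS table: pasture, good condition, soil group B → CN(II) = 61
CN(III) from CN(II)=61: (23·61)/(10 + 0.13·61) = 140300/1793 ≈ 78.249
Max retention: S = 1000/(140300/1793) − 10 = 3900/1403 in (≈ 2.780 in)
Ia = 0.2S: 0.2·2.780 = 0.556 in (exactly 780/1403)
P = 0.500 ≤ Ia = 0.556 in: entire storm abstracted, Q = 0.

Q = 0 in ≈ 0.000 in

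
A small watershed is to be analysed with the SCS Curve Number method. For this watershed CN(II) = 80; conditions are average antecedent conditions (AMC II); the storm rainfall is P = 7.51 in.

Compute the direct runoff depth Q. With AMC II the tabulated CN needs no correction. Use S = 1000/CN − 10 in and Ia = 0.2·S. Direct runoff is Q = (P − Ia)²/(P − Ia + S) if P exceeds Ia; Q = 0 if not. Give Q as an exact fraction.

Q = 491401/95100 in ≈ 5.167 in

CN(II) = 80; AMC II needs no correction.
Retention S: 1000/CN − 10 with CN=80.000 → S = 5/2 ≈ 2.500 in
Initial abstraction Ia = S/5 = (5/2)/5 = 1/2 ≈ 0.500 in
Since P=7.510 > Ia=0.500: effective rainfall P−Ia = 701/100 in
Runoff Q = (P−Ia)²/(P−Ia+S) = (7.010)²/(7.010+2.500) = 491401/95100 ≈ 5.167 in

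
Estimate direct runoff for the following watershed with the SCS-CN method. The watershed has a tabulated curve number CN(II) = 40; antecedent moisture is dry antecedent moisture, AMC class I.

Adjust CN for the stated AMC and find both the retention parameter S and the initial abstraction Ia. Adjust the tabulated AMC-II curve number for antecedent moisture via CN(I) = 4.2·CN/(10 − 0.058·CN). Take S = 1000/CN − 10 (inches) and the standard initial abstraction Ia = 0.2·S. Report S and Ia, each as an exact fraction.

S = 250/7 in ≈ 35.714 in; Ia = 50/7 in ≈ 7.143 in

CN(I) from CN(II)=40: (4.2·40)/(10 − 0.058·40) = 175/8 ≈ 21.875
Max retention: S = 1000/(175/8) − 10 = 250/7 in (≈ 35.714 in)
Initial abstraction Ia = S/5 = (250/7)/5 = 50/7 ≈ 7.143 in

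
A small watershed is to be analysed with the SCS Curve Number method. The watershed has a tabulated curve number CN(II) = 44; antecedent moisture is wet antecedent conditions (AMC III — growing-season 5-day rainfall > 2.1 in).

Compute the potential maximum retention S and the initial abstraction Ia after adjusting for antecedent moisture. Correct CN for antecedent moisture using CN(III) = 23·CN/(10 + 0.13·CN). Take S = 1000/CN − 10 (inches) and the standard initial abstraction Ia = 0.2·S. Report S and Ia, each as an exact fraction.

Adjust CN=44 to AMC III: 23·44/(10 + 0.13·44) → 1012 ÷ (393/25) = 25300/393 ≈ 64.377
Max retention: S = 1000/(25300/393) − 10 = 1400/253 in (≈ 5.534 in)
Initial abstraction Ia = S/5 = (1400/253)/5 = 280/253 ≈ 1.107 in

S = 1400/253 in ≈ 5.534 in; Ia = 280/253 in ≈ 1.107 in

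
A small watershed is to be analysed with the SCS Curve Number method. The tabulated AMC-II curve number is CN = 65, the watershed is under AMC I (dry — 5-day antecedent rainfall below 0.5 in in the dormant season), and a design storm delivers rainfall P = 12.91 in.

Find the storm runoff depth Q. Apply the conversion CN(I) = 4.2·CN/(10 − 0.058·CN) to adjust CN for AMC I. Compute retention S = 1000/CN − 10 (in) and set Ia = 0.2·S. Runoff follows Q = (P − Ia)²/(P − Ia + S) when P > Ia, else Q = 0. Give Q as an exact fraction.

Q = 1628041801/352361100 in ≈ 4.620 in

Adjust CN=65 to AMC I: 4.2·65/(10 − 0.058·65) → 273 ÷ (623/100) = 3900/89 ≈ 43.820
S = 1000/(3900/89) − 10 = 500/39 in ≈ 12.821 in
Ia = 0.2·(500/39) = 100/39 in ≈ 2.564 in
Excess rainfall: 12.910 − 2.564 = 10.346 in; P > Ia so Q > 0
Runoff Q = (P−Ia)²/(P−Ia+S) = (10.346)²/(10.346+12.821) = 1628041801/352361100 ≈ 4.620 in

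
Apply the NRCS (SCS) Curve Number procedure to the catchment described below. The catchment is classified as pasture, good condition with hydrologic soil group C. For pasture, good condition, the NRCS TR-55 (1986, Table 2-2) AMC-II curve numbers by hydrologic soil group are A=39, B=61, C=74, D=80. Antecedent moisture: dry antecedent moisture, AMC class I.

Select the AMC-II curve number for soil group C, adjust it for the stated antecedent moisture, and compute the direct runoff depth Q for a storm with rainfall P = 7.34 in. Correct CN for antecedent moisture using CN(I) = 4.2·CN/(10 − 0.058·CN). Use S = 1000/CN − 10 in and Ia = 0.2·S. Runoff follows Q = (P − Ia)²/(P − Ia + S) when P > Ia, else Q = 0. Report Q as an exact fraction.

NRCS table: pasture, good condition, soil group C → CN(II) = 74
Dry (AMC I): CN(I) = 4.2·74/(10 − 0.058·74) = (1554/5)/(1427/250) = 77700/1427 ≈ 54.450
Retention S: 1000/CN − 10 with CN=54.450 → S = 6500/777 ≈ 8.366 in
Ia = 0.2S: 0.2·8.366 = 1.673 in (exactly 1300/777)
P − Ia = 7.340 − 1.673 = 220159/38850 ≈ 5.667 in (> 0, runoff occurs)
Runoff Q = (P−Ia)²/(P−Ia+S) = (5.667)²/(5.667+8.366) = 48469985281/21179427150 ≈ 2.289 in

Q = 48469985281/21179427150 in ≈ 2.289 in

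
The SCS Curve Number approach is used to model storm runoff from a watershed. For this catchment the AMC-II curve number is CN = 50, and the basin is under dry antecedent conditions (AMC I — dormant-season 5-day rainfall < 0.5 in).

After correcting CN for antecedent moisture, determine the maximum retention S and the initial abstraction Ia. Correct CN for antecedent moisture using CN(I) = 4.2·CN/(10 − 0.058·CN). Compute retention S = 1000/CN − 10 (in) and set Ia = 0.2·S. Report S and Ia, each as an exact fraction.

S = 500/21 in ≈ 23.810 in; Ia = 100/21 in ≈ 4.762 in

Adjust CN=50 to AMC I: 4.2·50/(10 − 0.058·50) → 210 ÷ (71/10) = 2100/71 ≈ 29.577
Retention S: 1000/CN − 10 with CN=29.577 → S = 500/21 ≈ 23.810 in
Ia = 0.2S: 0.2·23.810 = 4.762 in (exactly 100/21)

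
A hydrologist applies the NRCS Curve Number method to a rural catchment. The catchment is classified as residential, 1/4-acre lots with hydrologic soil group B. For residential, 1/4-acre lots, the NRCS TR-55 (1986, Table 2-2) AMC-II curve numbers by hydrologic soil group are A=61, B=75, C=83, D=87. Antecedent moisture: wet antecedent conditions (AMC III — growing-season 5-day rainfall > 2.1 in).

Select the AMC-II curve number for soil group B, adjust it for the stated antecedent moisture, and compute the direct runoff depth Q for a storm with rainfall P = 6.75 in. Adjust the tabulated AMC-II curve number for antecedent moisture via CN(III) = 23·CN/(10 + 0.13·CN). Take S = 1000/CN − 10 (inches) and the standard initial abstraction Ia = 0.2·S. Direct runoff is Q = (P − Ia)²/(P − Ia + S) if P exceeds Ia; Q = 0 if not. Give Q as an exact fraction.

Q = 3179089/602508 in ≈ 5.276 in

NRCS table: residential, 1/4-acre lots, soil group B → CN(II) = 75
CN(III) from CN(II)=75: (23·75)/(10 + 0.13·75) = 6900/79 ≈ 87.342
Max retention: S = 1000/(6900/79) − 10 = 100/69 in (≈ 1.449 in)
Ia = 0.2·(100/69) = 20/69 in ≈ 0.290 in
Since P=6.750 > Ia=0.290: effective rainfall P−Ia = 1783/276 in
Q = (1783/276)²/((1783/276) + 100/69) = (3179089/76176)/(2183/276) = 3179089/602508 in ≈ 5.276 in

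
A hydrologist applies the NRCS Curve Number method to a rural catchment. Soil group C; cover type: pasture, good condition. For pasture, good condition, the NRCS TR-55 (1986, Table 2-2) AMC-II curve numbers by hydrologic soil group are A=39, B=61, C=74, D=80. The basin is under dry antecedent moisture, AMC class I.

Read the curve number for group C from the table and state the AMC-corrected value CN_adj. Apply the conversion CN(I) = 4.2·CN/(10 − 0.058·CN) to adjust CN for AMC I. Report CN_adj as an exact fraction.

CN_adj = 77700/1427 ≈ 54.450

NRCS table: pasture, good condition, soil group C → CN(II) = 74
Dry (AMC I): CN(I) = 4.2·74/(10 − 0.058·74) = (1554/5)/(1427/250) = 77700/1427 ≈ 54.450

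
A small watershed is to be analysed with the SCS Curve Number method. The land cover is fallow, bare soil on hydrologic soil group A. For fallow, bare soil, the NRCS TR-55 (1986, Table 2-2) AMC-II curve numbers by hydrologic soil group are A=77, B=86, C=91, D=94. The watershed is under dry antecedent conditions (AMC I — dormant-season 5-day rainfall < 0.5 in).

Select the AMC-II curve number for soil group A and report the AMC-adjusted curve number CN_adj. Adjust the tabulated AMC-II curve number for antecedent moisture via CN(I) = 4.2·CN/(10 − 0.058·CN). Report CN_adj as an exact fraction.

NRCS table: fallow, bare soil, soil group A → CN(II) = 77
Dry (AMC I): CN(I) = 4.2·77/(10 − 0.058·77) = (1617/5)/(2767/500) = 161700/2767 ≈ 58.439

CN_adj = 161700/2767 ≈ 58.439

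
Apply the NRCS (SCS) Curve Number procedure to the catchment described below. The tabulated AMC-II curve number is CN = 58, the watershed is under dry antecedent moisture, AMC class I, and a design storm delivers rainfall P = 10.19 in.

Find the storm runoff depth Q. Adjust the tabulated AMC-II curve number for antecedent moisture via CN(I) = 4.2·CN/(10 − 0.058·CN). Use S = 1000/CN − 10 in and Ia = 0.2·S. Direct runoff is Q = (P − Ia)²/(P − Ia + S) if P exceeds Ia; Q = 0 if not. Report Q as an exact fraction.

Q = 382241601/201697900 in ≈ 1.895 in

Adjust CN=58 to AMC I: 4.2·58/(10 − 0.058·58) → (1218/5) ÷ (1659/250) = 2900/79 ≈ 36.709
S = 1000/(2900/79) − 10 = 500/29 in ≈ 17.241 in
Ia = 0.2·(500/29) = 100/29 in ≈ 3.448 in
P − Ia = 10.190 − 3.448 = 19551/2900 ≈ 6.742 in (> 0, runoff occurs)
Runoff Q = (P−Ia)²/(P−Ia+S) = (6.742)²/(6.742+17.241) = 382241601/201697900 ≈ 1.895 in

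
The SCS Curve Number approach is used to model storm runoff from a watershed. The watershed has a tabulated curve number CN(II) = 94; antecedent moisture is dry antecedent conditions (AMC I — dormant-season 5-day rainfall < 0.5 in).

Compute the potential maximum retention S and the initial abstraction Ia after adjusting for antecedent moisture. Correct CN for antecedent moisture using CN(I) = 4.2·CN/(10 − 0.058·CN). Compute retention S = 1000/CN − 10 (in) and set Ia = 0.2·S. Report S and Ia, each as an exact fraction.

S = 500/329 in ≈ 1.520 in; Ia = 100/329 in ≈ 0.304 in

Dry (AMC I): CN(I) = 4.2·94/(10 − 0.058·94) = (1974/5)/(1137/250) = 32900/379 ≈ 86.807
Retention S: 1000/CN − 10 with CN=86.807 → S = 500/329 ≈ 1.520 in
Ia = 0.2S: 0.2·1.520 = 0.304 in (exactly 100/329)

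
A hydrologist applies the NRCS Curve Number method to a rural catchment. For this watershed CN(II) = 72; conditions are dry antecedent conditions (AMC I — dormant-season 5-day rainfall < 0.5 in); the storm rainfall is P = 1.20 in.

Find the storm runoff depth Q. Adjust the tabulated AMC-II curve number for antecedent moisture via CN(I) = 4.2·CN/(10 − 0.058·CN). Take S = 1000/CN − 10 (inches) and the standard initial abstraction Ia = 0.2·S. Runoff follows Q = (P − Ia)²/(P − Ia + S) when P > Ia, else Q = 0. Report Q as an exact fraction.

Dry (AMC I): CN(I) = 4.2·72/(10 − 0.058·72) = (1512/5)/(728/125) = 675/13 ≈ 51.923
Retention S: 1000/CN − 10 with CN=51.923 → S = 250/27 ≈ 9.259 in
Ia = 0.2·(250/27) = 50/27 in ≈ 1.852 in
P = 1.200 ≤ Ia = 1.852 in: entire storm abstracted, Q = 0.

Q = 0 in ≈ 0.000 in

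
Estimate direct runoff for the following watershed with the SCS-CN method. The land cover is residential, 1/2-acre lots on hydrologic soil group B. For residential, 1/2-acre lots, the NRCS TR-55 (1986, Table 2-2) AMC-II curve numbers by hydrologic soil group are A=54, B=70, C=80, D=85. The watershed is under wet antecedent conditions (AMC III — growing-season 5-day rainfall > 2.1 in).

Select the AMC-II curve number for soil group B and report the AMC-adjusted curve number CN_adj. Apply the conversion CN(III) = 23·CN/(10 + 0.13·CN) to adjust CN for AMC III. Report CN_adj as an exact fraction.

NRCS table: residential, 1/2-acre lots, soil group B → CN(II) = 70
Wet (AMC III): CN(III) = 23·70/(10 + 0.13·70) = 1610/(191/10) = 16100/191 ≈ 84.293

CN_adj = 16100/191 ≈ 84.293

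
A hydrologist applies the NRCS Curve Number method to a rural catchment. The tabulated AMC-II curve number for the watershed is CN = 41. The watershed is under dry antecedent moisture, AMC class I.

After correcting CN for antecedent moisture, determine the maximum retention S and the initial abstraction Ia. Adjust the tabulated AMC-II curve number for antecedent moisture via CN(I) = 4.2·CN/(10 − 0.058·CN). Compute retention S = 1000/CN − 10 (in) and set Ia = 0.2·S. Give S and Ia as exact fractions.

S = 29500/861 in ≈ 34.262 in; Ia = 5900/861 in ≈ 6.852 in

CN(I) from CN(II)=41: (4.2·41)/(10 − 0.058·41) = 86100/3811 ≈ 22.592
S = 1000/(86100/3811) − 10 = 29500/861 in ≈ 34.262 in
Ia = 0.2·(29500/861) = 5900/861 in ≈ 6.852 in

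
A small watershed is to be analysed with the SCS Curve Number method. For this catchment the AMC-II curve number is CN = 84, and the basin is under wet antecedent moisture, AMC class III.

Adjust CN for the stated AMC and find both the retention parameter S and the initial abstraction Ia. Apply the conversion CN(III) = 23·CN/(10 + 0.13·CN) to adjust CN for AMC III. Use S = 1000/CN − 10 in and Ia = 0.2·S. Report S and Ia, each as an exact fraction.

Adjust CN=84 to AMC III: 23·84/(10 + 0.13·84) → 1932 ÷ (523/25) = 48300/523 ≈ 92.352
Retention S: 1000/CN − 10 with CN=92.352 → S = 400/483 ≈ 0.828 in
Ia = 0.2S: 0.2·0.828 = 0.166 in (exactly 80/483)

S = 400/483 in ≈ 0.828 in; Ia = 80/483 in ≈ 0.166 in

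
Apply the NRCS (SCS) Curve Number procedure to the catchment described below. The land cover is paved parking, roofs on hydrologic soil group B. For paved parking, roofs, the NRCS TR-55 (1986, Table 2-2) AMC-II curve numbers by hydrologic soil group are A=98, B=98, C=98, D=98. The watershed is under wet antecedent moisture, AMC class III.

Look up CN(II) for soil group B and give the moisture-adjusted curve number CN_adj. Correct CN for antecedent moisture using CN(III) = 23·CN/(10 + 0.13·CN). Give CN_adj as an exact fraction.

CN_adj = 112700/1137 ≈ 99.120

NRCS table: paved parking, roofs, soil group B → CN(II) = 98
Adjust CN=98 to AMC III: 23·98/(10 + 0.13·98) → 2254 ÷ (1137/50) = 112700/1137 ≈ 99.120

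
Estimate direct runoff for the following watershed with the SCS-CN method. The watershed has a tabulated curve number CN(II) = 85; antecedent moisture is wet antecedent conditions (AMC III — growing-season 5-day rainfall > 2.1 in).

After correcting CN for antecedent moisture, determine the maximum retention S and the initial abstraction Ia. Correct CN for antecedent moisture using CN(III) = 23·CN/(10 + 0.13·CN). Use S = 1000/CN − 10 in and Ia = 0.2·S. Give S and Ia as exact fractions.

S = 300/391 in ≈ 0.767 in; Ia = 60/391 in ≈ 0.153 in

Wet (AMC III): CN(III) = 23·85/(10 + 0.13·85) = 1955/(421/20) = 39100/421 ≈ 92.874
Retention S: 1000/CN − 10 with CN=92.874 → S = 300/391 ≈ 0.767 in
Ia = 0.2S: 0.2·0.767 = 0.153 in (exactly 60/391)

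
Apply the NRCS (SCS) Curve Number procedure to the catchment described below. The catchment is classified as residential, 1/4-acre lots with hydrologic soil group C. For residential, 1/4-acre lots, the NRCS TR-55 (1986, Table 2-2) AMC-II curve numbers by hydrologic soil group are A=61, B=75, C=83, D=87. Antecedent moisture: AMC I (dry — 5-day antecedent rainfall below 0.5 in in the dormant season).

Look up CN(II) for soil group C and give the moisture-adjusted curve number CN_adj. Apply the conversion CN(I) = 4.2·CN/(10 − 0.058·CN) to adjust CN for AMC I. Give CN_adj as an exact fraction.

NRCS table: residential, 1/4-acre lots, soil group C → CN(II) = 83
CN(I) from CN(II)=83: (4.2·83)/(10 − 0.058·83) = 174300/2593 ≈ 67.219

CN_adj = 174300/2593 ≈ 67.219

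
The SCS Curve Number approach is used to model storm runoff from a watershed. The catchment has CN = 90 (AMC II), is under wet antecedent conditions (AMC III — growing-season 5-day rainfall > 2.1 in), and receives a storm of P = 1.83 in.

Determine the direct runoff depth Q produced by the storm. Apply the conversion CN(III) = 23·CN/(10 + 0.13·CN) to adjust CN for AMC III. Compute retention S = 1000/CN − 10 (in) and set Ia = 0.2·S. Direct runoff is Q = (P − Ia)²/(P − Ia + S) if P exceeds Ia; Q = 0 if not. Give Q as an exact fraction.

Q = 1287446161/949736700 in ≈ 1.356 in

Adjust CN=90 to AMC III: 23·90/(10 + 0.13·90) → 2070 ÷ (217/10) = 20700/217 ≈ 95.392
Max retention: S = 1000/(20700/217) − 10 = 100/207 in (≈ 0.483 in)
Ia = 0.2S: 0.2·0.483 = 0.097 in (exactly 20/207)
Since P=1.830 > Ia=0.097: effective rainfall P−Ia = 35881/20700 in
Q = (35881/20700)²/((35881/20700) + 100/207) = (1287446161/428490000)/(45881/20700) = 1287446161/949736700 in ≈ 1.356 in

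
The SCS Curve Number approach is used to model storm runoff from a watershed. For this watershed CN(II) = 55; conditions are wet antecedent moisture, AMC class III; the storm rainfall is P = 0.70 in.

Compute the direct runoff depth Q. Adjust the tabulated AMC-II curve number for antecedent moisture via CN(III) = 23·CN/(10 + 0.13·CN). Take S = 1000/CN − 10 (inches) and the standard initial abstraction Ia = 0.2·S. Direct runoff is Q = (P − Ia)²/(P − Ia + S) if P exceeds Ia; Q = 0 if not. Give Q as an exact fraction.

CN(III) from CN(II)=55: (23·55)/(10 + 0.13·55) = 25300/343 ≈ 73.761
Retention S: 1000/CN − 10 with CN=73.761 → S = 900/253 ≈ 3.557 in
Ia = 0.2·(900/253) = 180/253 in ≈ 0.711 in
P = 0.700 ≤ Ia = 0.711 in: entire storm abstracted, Q = 0.

Q = 0 in ≈ 0.000 in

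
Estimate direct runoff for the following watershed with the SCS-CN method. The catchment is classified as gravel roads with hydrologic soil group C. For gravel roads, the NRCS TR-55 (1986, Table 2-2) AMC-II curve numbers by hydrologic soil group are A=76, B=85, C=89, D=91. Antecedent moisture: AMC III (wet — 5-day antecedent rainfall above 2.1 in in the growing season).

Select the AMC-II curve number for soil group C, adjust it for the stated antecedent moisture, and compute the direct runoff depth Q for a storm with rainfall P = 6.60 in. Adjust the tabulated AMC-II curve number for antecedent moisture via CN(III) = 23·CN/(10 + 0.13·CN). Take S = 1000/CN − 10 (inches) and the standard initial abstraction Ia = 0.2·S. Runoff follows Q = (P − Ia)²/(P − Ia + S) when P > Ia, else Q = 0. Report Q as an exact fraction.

Q = 401430491/66947135 in ≈ 5.996 in

NRCS table: gravel roads, soil group C → CN(II) = 89
CN(III) from CN(II)=89: (23·89)/(10 + 0.13·89) = 204700/2157 ≈ 94.900
Max retention: S = 1000/(204700/2157) − 10 = 1100/2047 in (≈ 0.537 in)
Ia = 0.2·(1100/2047) = 220/2047 in ≈ 0.107 in
Excess rainfall: 6.600 − 0.107 = 6.493 in; P > Ia so Q > 0
Runoff Q = (P−Ia)²/(P−Ia+S) = (6.493)²/(6.493+0.537) = 401430491/66947135 ≈ 5.996 in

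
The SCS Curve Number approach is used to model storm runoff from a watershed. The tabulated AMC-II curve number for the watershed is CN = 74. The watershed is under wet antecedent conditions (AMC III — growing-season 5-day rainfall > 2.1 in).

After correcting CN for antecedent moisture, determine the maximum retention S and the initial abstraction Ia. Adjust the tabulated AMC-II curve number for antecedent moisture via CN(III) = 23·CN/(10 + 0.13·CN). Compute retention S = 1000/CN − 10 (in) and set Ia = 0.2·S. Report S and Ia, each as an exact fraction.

Wet (AMC III): CN(III) = 23·74/(10 + 0.13·74) = 1702/(981/50) = 85100/981 ≈ 86.748
S = 1000/(85100/981) − 10 = 1300/851 in ≈ 1.528 in
Ia = 0.2·(1300/851) = 260/851 in ≈ 0.306 in

S = 1300/851 in ≈ 1.528 in; Ia = 260/851 in ≈ 0.306 in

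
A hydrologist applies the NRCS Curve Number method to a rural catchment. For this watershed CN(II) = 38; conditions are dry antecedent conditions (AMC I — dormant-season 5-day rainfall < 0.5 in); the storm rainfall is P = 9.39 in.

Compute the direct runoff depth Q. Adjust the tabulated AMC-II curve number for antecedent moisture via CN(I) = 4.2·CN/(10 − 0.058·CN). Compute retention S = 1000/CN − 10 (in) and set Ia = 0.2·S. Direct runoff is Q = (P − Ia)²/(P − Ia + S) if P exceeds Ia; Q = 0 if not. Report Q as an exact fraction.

Adjust CN=38 to AMC I: 4.2·38/(10 − 0.058·38) → (798/5) ÷ (1949/250) = 39900/1949 ≈ 20.472
Max retention: S = 1000/(39900/1949) − 10 = 15500/399 in (≈ 38.847 in)
Ia = 0.2S: 0.2·38.847 = 7.769 in (exactly 3100/399)
Since P=9.390 > Ia=7.769: effective rainfall P−Ia = 64661/39900 in
Runoff Q = (P−Ia)²/(P−Ia+S) = (1.621)²/(1.621+38.847) = 4181044921/64424973900 ≈ 0.065 in

Q = 4181044921/64424973900 in ≈ 0.065 in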